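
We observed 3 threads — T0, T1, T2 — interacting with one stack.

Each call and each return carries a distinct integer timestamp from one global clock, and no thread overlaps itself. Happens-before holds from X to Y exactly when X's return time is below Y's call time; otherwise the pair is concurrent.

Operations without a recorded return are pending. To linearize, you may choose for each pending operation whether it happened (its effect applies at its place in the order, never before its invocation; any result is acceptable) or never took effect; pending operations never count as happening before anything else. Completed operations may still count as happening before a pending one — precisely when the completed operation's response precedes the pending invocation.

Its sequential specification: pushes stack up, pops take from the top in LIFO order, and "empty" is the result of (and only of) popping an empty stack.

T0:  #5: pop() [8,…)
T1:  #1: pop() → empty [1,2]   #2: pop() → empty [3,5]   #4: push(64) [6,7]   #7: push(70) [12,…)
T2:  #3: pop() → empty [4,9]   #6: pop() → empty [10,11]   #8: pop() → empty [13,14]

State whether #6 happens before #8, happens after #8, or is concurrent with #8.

before

#6 spans [10,11], #8 spans [13,14]
resp(#6)=11 < inv(#8)=13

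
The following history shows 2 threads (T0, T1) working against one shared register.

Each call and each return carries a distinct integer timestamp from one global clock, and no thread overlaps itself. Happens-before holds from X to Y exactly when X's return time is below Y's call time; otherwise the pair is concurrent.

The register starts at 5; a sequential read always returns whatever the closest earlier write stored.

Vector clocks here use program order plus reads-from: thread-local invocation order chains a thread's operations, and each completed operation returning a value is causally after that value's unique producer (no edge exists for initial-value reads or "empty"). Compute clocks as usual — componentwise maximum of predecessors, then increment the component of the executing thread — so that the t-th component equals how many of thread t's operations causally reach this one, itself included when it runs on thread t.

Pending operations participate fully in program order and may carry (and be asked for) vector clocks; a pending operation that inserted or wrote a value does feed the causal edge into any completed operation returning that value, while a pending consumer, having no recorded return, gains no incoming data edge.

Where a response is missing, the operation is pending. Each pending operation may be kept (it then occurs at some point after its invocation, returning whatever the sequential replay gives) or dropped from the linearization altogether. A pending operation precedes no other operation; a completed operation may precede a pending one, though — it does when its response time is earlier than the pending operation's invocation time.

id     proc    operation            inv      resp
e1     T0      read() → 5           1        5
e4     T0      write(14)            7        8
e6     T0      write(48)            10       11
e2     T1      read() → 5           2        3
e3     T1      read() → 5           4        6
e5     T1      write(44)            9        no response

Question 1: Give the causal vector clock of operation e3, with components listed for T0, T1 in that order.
(0, 2)

invoked at 2, e2 has no predecessors; its own T1 bump gives (0, 1)
invoked at 1, e1 has no predecessors; its own T0 bump gives (1, 0)
merge at e3 (invoked 4): VC(e2)=(0, 1), own-thread bump on T1 → (0, 2)
merge at e4 (invoked 7): VC(e1)=(1, 0), own-thread bump on T0 → (2, 0)
merge at e5 (invoked 9): VC(e3)=(0, 2), own-thread bump on T1 → (0, 3)
merge at e6 (invoked 10): VC(e4)=(2, 0), own-thread bump on T0 → (3, 0)
target: VC(e3) = (0, 2)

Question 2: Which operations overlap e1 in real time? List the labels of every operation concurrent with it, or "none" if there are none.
e2, e3

e1 runs from 1 to 5; window-overlapping ops are concurrent
e2 [2,3]: concurrent
e3 [4,6]: concurrent
e4 [7,8]: after
e5 [9,…): after
e6 [10,11]: after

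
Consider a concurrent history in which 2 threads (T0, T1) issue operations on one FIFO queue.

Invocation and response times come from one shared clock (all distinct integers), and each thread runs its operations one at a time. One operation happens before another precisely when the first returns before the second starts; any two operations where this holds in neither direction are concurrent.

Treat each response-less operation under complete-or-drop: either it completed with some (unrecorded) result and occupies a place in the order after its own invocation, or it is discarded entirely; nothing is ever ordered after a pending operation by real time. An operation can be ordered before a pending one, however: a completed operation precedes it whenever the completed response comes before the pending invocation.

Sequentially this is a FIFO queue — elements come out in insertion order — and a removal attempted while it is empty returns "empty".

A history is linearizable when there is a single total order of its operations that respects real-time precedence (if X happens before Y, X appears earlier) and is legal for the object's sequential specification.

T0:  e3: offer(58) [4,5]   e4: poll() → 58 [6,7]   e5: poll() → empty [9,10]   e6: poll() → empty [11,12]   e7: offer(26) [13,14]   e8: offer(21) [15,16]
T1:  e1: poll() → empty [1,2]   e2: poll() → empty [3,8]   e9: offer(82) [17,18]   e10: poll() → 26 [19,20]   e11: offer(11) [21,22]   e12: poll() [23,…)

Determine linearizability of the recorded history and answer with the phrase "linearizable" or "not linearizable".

linearizable

a witness: e1, e2, e3, e4, e5, e6, e7, e8, e9, e10, e11
step 1: e1 poll() → empty — queue <>
step 2: e2 poll() → empty — queue <>
step 3: e3 offer(58) — queue <58>
step 4: e4 poll() → 58 — queue <>
step 5: e5 poll() → empty — queue <>
step 6: e6 poll() → empty — queue <>
step 7: e7 offer(26) — queue <26>
step 8: e8 offer(21) — queue <26,21>
step 9: e9 offer(82) — queue <26,21,82>
step 10: e10 poll() → 26 — queue <21,82>
step 11: e11 offer(11) — queue <21,82,11>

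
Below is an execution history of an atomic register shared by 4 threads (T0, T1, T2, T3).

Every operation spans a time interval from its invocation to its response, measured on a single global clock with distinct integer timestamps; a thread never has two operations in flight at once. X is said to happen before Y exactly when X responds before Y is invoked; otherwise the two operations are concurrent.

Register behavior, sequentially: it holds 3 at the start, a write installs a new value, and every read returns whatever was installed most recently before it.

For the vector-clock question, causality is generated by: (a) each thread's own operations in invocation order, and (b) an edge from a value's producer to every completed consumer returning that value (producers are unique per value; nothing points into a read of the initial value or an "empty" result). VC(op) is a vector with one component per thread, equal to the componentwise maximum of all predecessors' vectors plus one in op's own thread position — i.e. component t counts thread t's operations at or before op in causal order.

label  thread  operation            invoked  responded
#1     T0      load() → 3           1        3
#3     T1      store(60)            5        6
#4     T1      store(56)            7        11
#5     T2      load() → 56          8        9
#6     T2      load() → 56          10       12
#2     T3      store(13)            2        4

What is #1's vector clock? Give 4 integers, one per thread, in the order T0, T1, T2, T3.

no predecessors for #2 (invoked 2): T3 increments from zero → (0, 0, 0, 1)
no predecessors for #3 (invoked 5): T1 increments from zero → (0, 1, 0, 0)
no predecessors for #1 (invoked 1): T0 increments from zero → (1, 0, 0, 0)
VC(#4, invoked at 7): max of VC(#3)=(0, 1, 0, 0), then +1 on thread T1 → (0, 2, 0, 0)
VC(#5, invoked at 8): max of VC(#4)=(0, 2, 0, 0), then +1 on thread T2 → (0, 2, 1, 0)
VC(#6, invoked at 10): max of VC(#4)=(0, 2, 0, 0), VC(#5)=(0, 2, 1, 0), then +1 on thread T2 → (0, 2, 2, 0)
target: VC(#1) = (1, 0, 0, 0)

(1, 0, 0, 0)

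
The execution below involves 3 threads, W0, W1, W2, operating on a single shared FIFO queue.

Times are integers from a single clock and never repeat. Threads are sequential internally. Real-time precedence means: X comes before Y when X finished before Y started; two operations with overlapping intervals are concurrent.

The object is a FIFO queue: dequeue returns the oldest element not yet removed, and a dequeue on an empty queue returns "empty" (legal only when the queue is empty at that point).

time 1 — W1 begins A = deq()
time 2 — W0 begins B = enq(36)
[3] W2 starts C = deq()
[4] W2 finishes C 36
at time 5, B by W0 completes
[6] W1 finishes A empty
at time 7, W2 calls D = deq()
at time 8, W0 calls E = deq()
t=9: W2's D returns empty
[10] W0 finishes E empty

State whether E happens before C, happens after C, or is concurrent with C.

after

E spans [8,10], C spans [3,4]
resp(C)=4 < inv(E)=8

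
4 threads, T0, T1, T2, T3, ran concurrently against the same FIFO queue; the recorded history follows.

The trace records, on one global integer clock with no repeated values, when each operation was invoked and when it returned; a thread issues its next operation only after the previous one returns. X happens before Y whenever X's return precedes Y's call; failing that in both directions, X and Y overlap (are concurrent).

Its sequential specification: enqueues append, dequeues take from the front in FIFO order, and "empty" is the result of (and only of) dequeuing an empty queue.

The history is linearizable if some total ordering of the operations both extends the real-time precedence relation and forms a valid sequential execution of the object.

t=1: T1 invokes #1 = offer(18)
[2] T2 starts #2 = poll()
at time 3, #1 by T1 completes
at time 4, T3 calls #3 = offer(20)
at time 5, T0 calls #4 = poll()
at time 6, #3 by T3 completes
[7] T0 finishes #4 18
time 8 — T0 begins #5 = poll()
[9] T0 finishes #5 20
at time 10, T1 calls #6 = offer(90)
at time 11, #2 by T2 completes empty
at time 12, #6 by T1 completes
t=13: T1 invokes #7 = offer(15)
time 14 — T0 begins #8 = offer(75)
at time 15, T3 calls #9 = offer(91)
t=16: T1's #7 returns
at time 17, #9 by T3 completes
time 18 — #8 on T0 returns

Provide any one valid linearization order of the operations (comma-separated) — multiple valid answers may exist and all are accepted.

#1, #3, #4, #5, #2, #6, #7, #8, #9

1. #1 offer(18), leaving queue <18>
2. #3 offer(20), leaving queue <18,20>
3. #4 poll() → 18, leaving queue <20>
4. #5 poll() → 20, leaving queue <>
5. #2 poll() → empty, leaving queue <>
6. #6 offer(90), leaving queue <90>
7. #7 offer(15), leaving queue <90,15>
8. #8 offer(75), leaving queue <90,15,75>
9. #9 offer(91), leaving queue <90,15,75,91>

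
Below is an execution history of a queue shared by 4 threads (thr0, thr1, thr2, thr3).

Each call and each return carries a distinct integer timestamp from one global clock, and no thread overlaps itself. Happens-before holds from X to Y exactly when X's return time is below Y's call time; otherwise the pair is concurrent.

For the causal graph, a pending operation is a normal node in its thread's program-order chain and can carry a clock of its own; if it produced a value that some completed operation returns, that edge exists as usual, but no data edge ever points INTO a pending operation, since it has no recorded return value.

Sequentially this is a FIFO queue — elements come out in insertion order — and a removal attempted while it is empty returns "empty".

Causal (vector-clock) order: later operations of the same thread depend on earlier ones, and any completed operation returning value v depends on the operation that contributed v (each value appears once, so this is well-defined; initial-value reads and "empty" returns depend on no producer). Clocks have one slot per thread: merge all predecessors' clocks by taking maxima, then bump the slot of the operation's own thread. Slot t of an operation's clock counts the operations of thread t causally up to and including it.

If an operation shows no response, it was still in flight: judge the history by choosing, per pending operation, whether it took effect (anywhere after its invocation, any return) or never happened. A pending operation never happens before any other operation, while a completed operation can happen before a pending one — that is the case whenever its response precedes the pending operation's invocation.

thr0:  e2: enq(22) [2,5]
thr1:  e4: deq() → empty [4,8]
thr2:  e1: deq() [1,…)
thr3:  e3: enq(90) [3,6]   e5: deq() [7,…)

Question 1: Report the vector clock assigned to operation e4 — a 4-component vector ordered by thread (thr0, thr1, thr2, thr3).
(0, 1, 0, 0)

VC(e3, invoked at 3): no causal predecessors; +1 on thr3 → (0, 0, 0, 1)
VC(e1, invoked at 1): no causal predecessors; +1 on thr2 → (0, 0, 1, 0)
VC(e4, invoked at 4): no causal predecessors; +1 on thr1 → (0, 1, 0, 0)
VC(e2, invoked at 2): no causal predecessors; +1 on thr0 → (1, 0, 0, 0)
e5 (invocation 7): componentwise max over VC(e3)=(0, 0, 0, 1), +1 at thr3, giving (0, 0, 0, 2)
target: VC(e4) = (0, 1, 0, 0)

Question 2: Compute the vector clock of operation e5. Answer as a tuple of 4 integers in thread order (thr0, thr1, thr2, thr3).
(0, 0, 0, 2)

e3, invoked 3, has no incoming edges; only thr3's bump applies → (0, 0, 0, 1)
e1, invoked 1, has no incoming edges; only thr2's bump applies → (0, 0, 1, 0)
e4, invoked 4, has no incoming edges; only thr1's bump applies → (0, 1, 0, 0)
e2, invoked 2, has no incoming edges; only thr0's bump applies → (1, 0, 0, 0)
invoked at 7, e5 merges VC(e3)=(0, 0, 0, 1) and bumps thr3's slot → (0, 0, 0, 2)
target: VC(e5) = (0, 0, 0, 2)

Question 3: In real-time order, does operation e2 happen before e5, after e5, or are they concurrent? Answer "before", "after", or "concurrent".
before

e2 spans [2,5], e5 spans [7,…)
resp(e2)=5 < inv(e5)=7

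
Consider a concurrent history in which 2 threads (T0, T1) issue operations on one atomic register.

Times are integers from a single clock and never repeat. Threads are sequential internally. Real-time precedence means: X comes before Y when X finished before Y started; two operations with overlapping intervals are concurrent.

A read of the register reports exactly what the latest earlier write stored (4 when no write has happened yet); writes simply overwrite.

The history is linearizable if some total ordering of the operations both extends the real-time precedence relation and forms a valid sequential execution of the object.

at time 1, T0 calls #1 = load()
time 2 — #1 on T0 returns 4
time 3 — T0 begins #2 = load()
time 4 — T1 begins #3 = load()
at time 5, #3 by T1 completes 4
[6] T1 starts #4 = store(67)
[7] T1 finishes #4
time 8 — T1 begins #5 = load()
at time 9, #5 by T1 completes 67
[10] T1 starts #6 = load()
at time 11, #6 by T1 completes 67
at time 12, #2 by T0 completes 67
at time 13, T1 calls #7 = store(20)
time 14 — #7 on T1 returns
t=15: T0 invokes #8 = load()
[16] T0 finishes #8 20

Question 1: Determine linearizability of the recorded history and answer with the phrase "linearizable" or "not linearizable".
witness order: #1, #3, #4, #2, #5, #6, #7, #8
step 1: #1 load() → 4 — value 4
step 2: #3 load() → 4 — value 4
step 3: #4 store(67) — value 67
step 4: #2 load() → 67 — value 67
step 5: #5 load() → 67 — value 67
step 6: #6 load() → 67 — value 67
step 7: #7 store(20) — value 20
step 8: #8 load() → 20 — value 20

linearizable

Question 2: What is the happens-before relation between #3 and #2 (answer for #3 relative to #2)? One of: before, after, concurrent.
Answer: concurrent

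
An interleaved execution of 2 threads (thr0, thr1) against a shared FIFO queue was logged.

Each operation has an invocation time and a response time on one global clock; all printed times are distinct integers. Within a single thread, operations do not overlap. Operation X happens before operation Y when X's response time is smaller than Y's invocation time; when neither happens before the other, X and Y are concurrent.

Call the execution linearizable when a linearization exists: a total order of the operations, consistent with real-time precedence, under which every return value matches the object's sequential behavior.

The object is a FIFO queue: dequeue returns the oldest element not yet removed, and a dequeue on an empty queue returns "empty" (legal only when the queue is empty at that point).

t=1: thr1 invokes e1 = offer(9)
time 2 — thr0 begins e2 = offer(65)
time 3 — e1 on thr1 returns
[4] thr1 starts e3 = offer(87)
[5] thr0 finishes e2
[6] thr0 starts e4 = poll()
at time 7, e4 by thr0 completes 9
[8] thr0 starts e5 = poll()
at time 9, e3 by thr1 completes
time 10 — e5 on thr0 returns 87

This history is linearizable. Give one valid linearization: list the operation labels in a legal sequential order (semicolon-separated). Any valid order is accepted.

e1; e3; e2; e4; e5

step 1: e1 offer(9) — queue <9>
step 2: e3 offer(87) — queue <9,87>
step 3: e2 offer(65) — queue <9,87,65>
step 4: e4 poll() → 9 — queue <87,65>
step 5: e5 poll() → 87 — queue <65>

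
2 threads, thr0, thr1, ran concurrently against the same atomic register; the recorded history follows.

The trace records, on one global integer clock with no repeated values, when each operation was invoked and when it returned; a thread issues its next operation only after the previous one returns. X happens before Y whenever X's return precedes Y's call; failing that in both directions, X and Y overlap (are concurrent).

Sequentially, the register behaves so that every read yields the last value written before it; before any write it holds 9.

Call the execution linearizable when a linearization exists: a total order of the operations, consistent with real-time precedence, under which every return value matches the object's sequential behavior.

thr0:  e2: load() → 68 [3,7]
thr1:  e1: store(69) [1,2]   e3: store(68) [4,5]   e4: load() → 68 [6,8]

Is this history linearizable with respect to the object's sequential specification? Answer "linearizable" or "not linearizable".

linearizable

witness order: e1, e3, e2, e4
1. e1 store(69), leaving value 69
2. e3 store(68), leaving value 68
3. e2 load() → 68, leaving value 68
4. e4 load() → 68, leaving value 68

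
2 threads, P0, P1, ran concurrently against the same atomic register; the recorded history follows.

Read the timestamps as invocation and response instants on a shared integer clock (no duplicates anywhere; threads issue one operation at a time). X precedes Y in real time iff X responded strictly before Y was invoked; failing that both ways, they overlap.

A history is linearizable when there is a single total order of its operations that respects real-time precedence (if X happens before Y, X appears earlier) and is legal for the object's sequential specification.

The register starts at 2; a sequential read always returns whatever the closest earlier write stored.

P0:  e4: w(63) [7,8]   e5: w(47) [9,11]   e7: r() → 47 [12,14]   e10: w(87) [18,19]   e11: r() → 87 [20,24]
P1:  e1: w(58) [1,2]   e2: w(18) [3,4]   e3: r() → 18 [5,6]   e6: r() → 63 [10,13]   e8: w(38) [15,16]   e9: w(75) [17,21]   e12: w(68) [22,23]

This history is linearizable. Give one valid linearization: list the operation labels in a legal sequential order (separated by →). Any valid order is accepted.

after step 1 (e1 w(58)): value 58
after step 2 (e2 w(18)): value 18
after step 3 (e3 r() → 18): value 18
after step 4 (e4 w(63)): value 63
after step 5 (e6 r() → 63): value 63
after step 6 (e5 w(47)): value 47
after step 7 (e7 r() → 47): value 47
after step 8 (e8 w(38)): value 38
after step 9 (e9 w(75)): value 75
after step 10 (e10 w(87)): value 87
after step 11 (e11 r() → 87): value 87
after step 12 (e12 w(68)): value 68

e1 → e2 → e3 → e4 → e6 → e5 → e7 → e8 → e9 → e10 → e11 → e12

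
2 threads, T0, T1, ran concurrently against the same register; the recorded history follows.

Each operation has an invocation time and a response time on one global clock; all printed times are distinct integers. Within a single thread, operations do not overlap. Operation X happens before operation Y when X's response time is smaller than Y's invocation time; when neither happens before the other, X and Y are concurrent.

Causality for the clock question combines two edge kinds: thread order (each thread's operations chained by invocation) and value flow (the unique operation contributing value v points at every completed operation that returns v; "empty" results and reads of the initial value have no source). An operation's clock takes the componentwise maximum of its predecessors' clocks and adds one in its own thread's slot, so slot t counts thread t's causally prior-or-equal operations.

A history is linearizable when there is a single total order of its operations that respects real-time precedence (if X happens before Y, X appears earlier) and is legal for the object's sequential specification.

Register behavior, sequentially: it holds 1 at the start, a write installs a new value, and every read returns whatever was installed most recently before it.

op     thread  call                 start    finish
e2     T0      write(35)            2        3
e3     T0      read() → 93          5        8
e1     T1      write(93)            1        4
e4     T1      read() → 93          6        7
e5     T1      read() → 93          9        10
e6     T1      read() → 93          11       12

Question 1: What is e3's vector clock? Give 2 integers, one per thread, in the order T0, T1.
(2, 1)

e1 (invocation 1): nothing precedes it; T1's component alone gives (0, 1)
e2 (invocation 2): nothing precedes it; T0's component alone gives (1, 0)
e4, invoked 6, takes VC(e1)=(0, 1) under max, adds 1 for T1 → (0, 2)
e5, invoked 9, takes VC(e1)=(0, 1), VC(e4)=(0, 2) under max, adds 1 for T1 → (0, 3)
e3, invoked 5, takes VC(e1)=(0, 1), VC(e2)=(1, 0) under max, adds 1 for T0 → (2, 1)
e6, invoked 11, takes VC(e1)=(0, 1), VC(e5)=(0, 3) under max, adds 1 for T1 → (0, 4)
target: VC(e3) = (2, 1)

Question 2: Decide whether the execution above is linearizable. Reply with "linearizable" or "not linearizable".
linearizable

witness order: e2, e1, e3, e4, e5, e6
step 1: e2 write(35) — value 35
step 2: e1 write(93) — value 93
step 3: e3 read() → 93 — value 93
step 4: e4 read() → 93 — value 93
step 5: e5 read() → 93 — value 93
step 6: e6 read() → 93 — value 93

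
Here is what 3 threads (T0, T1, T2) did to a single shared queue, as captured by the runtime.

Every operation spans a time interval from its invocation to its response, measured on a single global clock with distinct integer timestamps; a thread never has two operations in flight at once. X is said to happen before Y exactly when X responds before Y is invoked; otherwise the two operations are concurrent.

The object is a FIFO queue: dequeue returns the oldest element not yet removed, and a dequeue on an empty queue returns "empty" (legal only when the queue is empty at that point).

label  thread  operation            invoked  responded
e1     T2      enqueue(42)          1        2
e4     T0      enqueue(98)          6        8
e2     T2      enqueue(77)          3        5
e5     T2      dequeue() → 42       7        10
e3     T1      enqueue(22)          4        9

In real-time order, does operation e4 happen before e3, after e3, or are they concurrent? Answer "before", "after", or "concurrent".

e4 spans [6,8], e3 spans [4,9]
the intervals overlap in both directions

concurrent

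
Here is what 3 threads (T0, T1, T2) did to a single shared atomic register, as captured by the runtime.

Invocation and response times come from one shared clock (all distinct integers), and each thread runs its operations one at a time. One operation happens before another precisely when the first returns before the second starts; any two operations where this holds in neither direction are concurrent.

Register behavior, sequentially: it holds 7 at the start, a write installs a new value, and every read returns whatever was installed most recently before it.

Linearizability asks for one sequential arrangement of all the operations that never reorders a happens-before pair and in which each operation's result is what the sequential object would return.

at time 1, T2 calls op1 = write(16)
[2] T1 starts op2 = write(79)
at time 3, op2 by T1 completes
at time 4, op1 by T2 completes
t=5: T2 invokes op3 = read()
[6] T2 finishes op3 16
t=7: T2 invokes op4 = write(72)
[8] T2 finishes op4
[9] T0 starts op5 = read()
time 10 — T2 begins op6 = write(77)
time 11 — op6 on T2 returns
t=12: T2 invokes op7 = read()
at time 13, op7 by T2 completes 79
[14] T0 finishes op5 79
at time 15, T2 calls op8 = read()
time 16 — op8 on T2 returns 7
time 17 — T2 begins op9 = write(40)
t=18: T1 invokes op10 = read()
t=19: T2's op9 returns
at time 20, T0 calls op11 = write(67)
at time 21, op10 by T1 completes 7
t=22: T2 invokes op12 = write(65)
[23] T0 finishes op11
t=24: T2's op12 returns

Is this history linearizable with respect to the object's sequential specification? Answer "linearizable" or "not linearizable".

not linearizable

the violation lands at event 13, op7's response at time 13: events 1..12 linearize, events 1..13 do not
every one of the 2 real-time-consistent orders over 6 completed atomic register ops fails the sequential spec
no escape via the 1 pending operation (op5): every completion choice fails
take op1, op2, op3, op4, op6, op7 (pending dropped): step 3 already fails, because op3 read() → 16 cannot occur there
take op2, op1, op3, op4, op6, op7 (pending dropped): step 6 already fails, because op7 read() → 79 cannot occur there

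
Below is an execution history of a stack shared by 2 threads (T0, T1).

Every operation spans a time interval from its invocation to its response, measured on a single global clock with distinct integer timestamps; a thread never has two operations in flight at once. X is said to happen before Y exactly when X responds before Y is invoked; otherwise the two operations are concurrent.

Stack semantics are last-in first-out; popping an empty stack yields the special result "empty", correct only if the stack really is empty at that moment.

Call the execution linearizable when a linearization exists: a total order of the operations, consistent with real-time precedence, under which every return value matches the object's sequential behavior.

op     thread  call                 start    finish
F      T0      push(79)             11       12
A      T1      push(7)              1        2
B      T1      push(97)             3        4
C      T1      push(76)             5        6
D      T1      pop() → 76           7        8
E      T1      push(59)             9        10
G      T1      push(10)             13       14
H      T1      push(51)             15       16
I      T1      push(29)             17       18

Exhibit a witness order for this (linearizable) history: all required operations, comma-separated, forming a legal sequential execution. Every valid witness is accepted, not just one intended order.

A, B, C, D, E, F, G, H, I

step 1: A push(7) — stack <7>
step 2: B push(97) — stack <7,97>
step 3: C push(76) — stack <7,97,76>
step 4: D pop() → 76 — stack <7,97>
step 5: E push(59) — stack <7,97,59>
step 6: F push(79) — stack <7,97,59,79>
step 7: G push(10) — stack <7,97,59,79,10>
step 8: H push(51) — stack <7,97,59,79,10,51>
step 9: I push(29) — stack <7,97,59,79,10,51,29>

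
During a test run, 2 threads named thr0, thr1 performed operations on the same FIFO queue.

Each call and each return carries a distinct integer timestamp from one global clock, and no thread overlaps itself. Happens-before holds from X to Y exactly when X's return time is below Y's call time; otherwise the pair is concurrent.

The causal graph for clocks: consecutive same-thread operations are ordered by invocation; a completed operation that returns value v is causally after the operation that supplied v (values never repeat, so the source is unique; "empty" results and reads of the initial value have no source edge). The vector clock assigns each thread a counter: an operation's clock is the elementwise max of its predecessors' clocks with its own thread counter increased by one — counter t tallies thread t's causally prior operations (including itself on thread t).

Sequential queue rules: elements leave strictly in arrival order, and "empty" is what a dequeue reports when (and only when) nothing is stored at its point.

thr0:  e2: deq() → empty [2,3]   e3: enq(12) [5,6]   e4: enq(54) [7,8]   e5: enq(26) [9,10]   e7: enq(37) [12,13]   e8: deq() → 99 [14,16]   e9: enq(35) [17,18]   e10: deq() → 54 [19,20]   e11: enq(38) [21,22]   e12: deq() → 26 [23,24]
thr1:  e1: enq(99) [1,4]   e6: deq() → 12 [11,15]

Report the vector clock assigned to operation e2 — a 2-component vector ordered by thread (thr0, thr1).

(1, 0)

e1 (invocation 1): nothing precedes it; thr1's component alone gives (0, 1)
e2 (invocation 2): nothing precedes it; thr0's component alone gives (1, 0)
VC(e3, invoked at 5): max of VC(e2)=(1, 0), then +1 on thread thr0 → (2, 0)
VC(e4, invoked at 7): max of VC(e3)=(2, 0), then +1 on thread thr0 → (3, 0)
VC(e6, invoked at 11): max of VC(e1)=(0, 1), VC(e3)=(2, 0), then +1 on thread thr1 → (2, 2)
VC(e5, invoked at 9): max of VC(e4)=(3, 0), then +1 on thread thr0 → (4, 0)
VC(e7, invoked at 12): max of VC(e5)=(4, 0), then +1 on thread thr0 → (5, 0)
VC(e8, invoked at 14): max of VC(e1)=(0, 1), VC(e7)=(5, 0), then +1 on thread thr0 → (6, 1)
VC(e9, invoked at 17): max of VC(e8)=(6, 1), then +1 on thread thr0 → (7, 1)
VC(e10, invoked at 19): max of VC(e4)=(3, 0), VC(e9)=(7, 1), then +1 on thread thr0 → (8, 1)
VC(e11, invoked at 21): max of VC(e10)=(8, 1), then +1 on thread thr0 → (9, 1)
VC(e12, invoked at 23): max of VC(e5)=(4, 0), VC(e11)=(9, 1), then +1 on thread thr0 → (10, 1)
target: VC(e2) = (1, 0)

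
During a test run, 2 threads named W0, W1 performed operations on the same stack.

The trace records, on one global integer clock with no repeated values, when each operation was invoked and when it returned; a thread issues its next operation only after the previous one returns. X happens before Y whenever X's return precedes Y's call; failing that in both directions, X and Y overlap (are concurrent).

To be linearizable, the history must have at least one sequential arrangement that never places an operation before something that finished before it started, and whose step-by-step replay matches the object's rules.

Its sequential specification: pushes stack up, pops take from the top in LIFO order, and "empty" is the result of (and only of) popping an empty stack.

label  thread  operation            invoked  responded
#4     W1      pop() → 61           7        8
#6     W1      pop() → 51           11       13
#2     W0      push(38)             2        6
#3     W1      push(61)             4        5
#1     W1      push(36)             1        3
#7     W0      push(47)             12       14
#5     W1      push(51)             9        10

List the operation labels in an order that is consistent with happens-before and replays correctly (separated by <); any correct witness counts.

#1 < #2 < #3 < #4 < #5 < #6 < #7

step 1: #1 push(36) — stack <36>
step 2: #2 push(38) — stack <36,38>
step 3: #3 push(61) — stack <36,38,61>
step 4: #4 pop() → 61 — stack <36,38>
step 5: #5 push(51) — stack <36,38,51>
step 6: #6 pop() → 51 — stack <36,38>
step 7: #7 push(47) — stack <36,38,47>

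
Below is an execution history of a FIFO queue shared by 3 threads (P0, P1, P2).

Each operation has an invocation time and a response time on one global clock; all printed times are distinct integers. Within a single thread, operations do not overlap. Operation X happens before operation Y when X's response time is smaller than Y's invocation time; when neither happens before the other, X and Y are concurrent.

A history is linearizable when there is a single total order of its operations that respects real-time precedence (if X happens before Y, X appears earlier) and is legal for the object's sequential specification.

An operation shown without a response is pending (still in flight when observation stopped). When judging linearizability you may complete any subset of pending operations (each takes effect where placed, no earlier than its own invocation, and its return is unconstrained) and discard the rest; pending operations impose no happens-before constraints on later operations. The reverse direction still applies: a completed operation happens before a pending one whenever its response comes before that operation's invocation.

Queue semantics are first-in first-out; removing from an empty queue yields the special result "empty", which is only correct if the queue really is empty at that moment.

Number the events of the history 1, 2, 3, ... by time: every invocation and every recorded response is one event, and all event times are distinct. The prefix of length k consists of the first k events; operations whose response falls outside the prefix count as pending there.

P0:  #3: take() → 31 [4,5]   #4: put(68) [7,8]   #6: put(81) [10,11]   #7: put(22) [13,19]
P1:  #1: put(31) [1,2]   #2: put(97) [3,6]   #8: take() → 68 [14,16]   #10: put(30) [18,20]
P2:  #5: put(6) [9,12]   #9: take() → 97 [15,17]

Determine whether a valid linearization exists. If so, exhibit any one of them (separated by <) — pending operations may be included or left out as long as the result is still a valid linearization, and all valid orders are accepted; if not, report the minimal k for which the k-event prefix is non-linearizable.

1. #1 put(31), leaving queue <31>
2. #2 put(97), leaving queue <31,97>
3. #3 take() → 31, leaving queue <97>
4. #4 put(68), leaving queue <97,68>
5. #5 put(6), leaving queue <97,68,6>
6. #6 put(81), leaving queue <97,68,6,81>
7. #7 put(22), leaving queue <97,68,6,81,22>
8. #9 take() → 97, leaving queue <68,6,81,22>
9. #8 take() → 68, leaving queue <6,81,22>
10. #10 put(30), leaving queue <6,81,22,30>

linearizable — witness: #1 < #2 < #3 < #4 < #5 < #6 < #7 < #9 < #8 < #10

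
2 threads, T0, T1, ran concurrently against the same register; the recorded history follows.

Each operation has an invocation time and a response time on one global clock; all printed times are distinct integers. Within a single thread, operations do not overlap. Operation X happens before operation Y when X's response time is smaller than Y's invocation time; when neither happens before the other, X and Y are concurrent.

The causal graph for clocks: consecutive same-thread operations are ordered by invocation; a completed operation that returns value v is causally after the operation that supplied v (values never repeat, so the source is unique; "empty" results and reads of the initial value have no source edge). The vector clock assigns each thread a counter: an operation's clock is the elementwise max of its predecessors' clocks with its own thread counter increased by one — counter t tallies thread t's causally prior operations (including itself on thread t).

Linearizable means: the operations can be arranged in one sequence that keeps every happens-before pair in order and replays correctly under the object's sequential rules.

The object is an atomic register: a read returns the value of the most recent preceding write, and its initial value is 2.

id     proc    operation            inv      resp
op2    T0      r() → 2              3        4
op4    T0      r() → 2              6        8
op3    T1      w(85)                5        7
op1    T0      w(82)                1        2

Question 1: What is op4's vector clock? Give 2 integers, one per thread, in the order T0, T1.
Answer: (3, 0)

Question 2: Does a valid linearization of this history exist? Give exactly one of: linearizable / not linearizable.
events 1..3 are fine; event 4 — the response of op2 at time 4 — makes the prefix non-linearizable
the completed operations (2 total) allow one real-time order; the register replay rejects it
one such order, op1, op2, breaks at step 2 where op2 r() → 2 is illegal

not linearizable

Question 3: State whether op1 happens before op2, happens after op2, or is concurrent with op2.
Answer: before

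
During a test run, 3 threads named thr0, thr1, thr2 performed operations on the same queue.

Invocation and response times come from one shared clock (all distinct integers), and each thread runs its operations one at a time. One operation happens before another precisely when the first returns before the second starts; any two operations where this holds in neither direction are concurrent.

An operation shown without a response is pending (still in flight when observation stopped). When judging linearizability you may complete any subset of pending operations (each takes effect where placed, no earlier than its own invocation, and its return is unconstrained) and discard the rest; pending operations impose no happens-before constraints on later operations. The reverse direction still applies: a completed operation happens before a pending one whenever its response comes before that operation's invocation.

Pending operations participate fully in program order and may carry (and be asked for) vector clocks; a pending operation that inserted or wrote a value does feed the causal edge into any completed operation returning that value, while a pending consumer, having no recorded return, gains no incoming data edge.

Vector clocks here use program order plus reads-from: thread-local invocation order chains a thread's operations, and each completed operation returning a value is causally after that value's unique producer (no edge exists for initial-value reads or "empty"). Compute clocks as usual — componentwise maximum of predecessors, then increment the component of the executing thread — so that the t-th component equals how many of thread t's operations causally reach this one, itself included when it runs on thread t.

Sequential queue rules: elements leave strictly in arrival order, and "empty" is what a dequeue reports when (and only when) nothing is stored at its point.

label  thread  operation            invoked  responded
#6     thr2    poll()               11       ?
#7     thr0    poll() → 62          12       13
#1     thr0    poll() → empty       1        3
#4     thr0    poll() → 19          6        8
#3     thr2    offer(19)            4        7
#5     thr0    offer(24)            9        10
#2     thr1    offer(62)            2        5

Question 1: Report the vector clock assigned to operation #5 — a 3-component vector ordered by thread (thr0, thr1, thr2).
(3, 0, 1)

root op #3, invoked 4: fresh clock plus thr2's own tick → (0, 0, 1)
root op #2, invoked 2: fresh clock plus thr1's own tick → (0, 1, 0)
root op #1, invoked 1: fresh clock plus thr0's own tick → (1, 0, 0)
VC(#6, invoked at 11): max of VC(#3)=(0, 0, 1), then +1 on thread thr2 → (0, 0, 2)
VC(#4, invoked at 6): max of VC(#1)=(1, 0, 0), VC(#3)=(0, 0, 1), then +1 on thread thr0 → (2, 0, 1)
VC(#5, invoked at 9): max of VC(#4)=(2, 0, 1), then +1 on thread thr0 → (3, 0, 1)
VC(#7, invoked at 12): max of VC(#2)=(0, 1, 0), VC(#5)=(3, 0, 1), then +1 on thread thr0 → (4, 1, 1)
target: VC(#5) = (3, 0, 1)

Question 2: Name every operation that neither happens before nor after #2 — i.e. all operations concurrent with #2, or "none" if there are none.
#1, #3

concurrent with #2 ([2,5]): every op whose interval crosses 2..5
#1 [1,3]: concurrent
#3 [4,7]: concurrent
#4 [6,8]: after
#5 [9,10]: after
#6 [11,…): after
#7 [12,13]: after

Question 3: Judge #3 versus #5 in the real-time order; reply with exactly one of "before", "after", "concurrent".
before

#3 spans [4,7], #5 spans [9,10]
resp(#3)=7 < inv(#5)=9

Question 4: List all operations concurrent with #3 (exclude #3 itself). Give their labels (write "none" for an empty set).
#2, #4

overlap test against #3 [4,7]: concurrent iff the interval meets 4..7
#1 [1,3]: before
#2 [2,5]: concurrent
#4 [6,8]: concurrent
#5 [9,10]: after
#6 [11,…): after
#7 [12,13]: after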